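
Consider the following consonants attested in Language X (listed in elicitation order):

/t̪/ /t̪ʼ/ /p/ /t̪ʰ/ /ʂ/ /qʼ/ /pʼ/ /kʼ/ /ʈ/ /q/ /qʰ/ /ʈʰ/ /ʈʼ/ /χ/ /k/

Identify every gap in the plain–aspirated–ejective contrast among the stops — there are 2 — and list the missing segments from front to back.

/pʰ/, /kʰ/

place of articulation  plain     aspirated  ejective
bilabial          p         —         pʼ      
dental            t̪        t̪ʰ       t̪ʼ     
retroflex         ʈ         ʈʰ        ʈʼ      
velar             k         —         kʼ      
uvular            q         qʰ        qʼ      
Gaps, from front to back: bilabial lacks aspirated (/pʰ/); velar lacks aspirated (/kʰ/).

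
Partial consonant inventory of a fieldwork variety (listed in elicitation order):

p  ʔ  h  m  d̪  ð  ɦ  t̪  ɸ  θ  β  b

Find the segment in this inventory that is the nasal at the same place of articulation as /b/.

/m/

/b/ is a voiced bilabial stop.
The nasal at the same place is a bilabial nasal — in this inventory, /m/.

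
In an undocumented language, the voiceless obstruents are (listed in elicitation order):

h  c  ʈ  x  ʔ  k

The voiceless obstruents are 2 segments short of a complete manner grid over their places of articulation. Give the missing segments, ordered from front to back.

Stop: /ʈ/ (retroflex), /c/ (palatal), /k/ (velar), /ʔ/ (glottal).
Fricative: /x/ (velar), /h/ (glottal).
Gaps, from front to back: retroflex lacks fricative (/ʂ/); palatal lacks fricative (/ç/).

/ʂ/, /ç/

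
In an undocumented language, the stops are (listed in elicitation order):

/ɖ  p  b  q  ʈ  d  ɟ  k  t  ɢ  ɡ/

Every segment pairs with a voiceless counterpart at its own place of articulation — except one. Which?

Bilabial: /p/ ~ /b/
Alveolar: /t/ ~ /d/
Retroflex: /ʈ/ ~ /ɖ/
Velar: /k/ ~ /ɡ/
Uvular: /q/ ~ /ɢ/
Palatal: only /ɟ/ (voiced); no voiceless partner.
So /ɟ/ is the unpaired segment.

/ɟ/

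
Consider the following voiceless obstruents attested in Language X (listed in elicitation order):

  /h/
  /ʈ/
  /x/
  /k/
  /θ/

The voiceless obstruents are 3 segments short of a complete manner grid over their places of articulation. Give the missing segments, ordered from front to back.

/t̪/, /ʂ/, /ʔ/

dental: stop —, fricative /θ/.
retroflex: stop /ʈ/, fricative —.
velar: stop /k/, fricative /x/.
glottal: stop —, fricative /h/.
Gaps, from front to back: dental lacks stop (/t̪/); retroflex lacks fricative (/ʂ/); glottal lacks stop (/ʔ/).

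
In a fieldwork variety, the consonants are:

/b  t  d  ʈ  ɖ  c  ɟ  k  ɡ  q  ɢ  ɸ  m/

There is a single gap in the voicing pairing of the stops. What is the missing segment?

/p/

bilabial: voiceless —, voiced /b/.
alveolar: voiceless /t/, voiced /d/.
retroflex: voiceless /ʈ/, voiced /ɖ/.
palatal: voiceless /c/, voiced /ɟ/.
velar: voiceless /k/, voiced /ɡ/.
uvular: voiceless /q/, voiced /ɢ/.
The bilabial row has no voiceless member, so the gap is the voiceless bilabial stop /p/.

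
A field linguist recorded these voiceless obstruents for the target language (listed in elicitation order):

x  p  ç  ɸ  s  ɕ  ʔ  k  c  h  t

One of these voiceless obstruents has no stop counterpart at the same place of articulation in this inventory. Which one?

Bilabial: /p/ ~ /ɸ/
Alveolar: /t/ ~ /s/
Palatal: /c/ ~ /ç/
Velar: /k/ ~ /x/
Glottal: /ʔ/ ~ /h/
Alveolo-palatal: only /ɕ/ (fricative); no stop partner.
So /ɕ/ is the unpaired segment.

/ɕ/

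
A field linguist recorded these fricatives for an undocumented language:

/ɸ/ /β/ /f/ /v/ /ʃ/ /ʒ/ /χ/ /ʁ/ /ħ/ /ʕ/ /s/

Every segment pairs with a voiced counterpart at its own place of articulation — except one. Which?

Bilabial: /ɸ/ ~ /β/
Labiodental: /f/ ~ /v/
Postalveolar: /ʃ/ ~ /ʒ/
Uvular: /χ/ ~ /ʁ/
Pharyngeal: /ħ/ ~ /ʕ/
Alveolar: only /s/ (voiceless); no voiced partner.
So /s/ is the unpaired segment.

/s/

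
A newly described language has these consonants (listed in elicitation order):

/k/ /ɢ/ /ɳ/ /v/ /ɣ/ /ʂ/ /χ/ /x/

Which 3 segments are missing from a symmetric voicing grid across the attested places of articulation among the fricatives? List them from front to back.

Voiceless: /ʂ/ (retroflex), /x/ (velar), /χ/ (uvular).
Voiced: /v/ (labiodental), /ɣ/ (velar).
Gaps, from front to back: labiodental lacks voiceless (/f/); retroflex lacks voiced (/ʐ/); uvular lacks voiced (/ʁ/).

/f/, /ʐ/, /ʁ/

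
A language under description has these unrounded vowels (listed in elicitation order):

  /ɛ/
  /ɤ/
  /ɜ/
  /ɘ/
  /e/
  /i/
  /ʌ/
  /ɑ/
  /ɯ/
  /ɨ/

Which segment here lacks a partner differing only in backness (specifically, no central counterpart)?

High: /i/ ~ /ɨ/ ~ /ɯ/
High-mid: /e/ ~ /ɘ/ ~ /ɤ/
Low-mid: /ɛ/ ~ /ɜ/ ~ /ʌ/
Low: only /ɑ/ (back); no central partner.
So /ɑ/ is the unpaired segment.

/ɑ/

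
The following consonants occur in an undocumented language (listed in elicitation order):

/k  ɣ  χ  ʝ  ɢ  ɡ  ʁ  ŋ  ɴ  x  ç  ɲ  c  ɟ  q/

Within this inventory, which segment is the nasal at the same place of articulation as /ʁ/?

/ʁ/ is a voiced uvular fricative.
The nasal at the same place is an uvular nasal — in this inventory, /ɴ/.

/ɴ/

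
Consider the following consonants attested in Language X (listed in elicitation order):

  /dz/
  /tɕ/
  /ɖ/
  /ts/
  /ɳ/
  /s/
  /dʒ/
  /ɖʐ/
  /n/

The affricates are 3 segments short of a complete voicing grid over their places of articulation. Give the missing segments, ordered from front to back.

place of articulation  voiceless  voiced  
alveolar          ts        dz      
postalveolar      —         dʒ      
retroflex         —         ɖʐ      
alveolo-palatal   tɕ        —       
Gaps, from front to back: postalveolar lacks voiceless (/tʃ/); retroflex lacks voiceless (/ʈʂ/); alveolo-palatal lacks voiced (/dʑ/).

/tʃ/, /ʈʂ/, /dʑ/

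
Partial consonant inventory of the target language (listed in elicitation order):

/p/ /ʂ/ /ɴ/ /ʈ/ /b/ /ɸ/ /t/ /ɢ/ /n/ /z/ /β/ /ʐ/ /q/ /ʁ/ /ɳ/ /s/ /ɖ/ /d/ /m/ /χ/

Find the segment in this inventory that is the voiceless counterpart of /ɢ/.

/ɢ/ is a voiced uvular stop.
The voiceless counterpart is a voiceless uvular stop — in this inventory, /q/.

/q/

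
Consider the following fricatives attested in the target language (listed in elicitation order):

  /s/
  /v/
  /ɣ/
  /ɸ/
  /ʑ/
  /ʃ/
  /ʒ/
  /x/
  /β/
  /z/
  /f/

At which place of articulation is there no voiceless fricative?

bilabial: voiceless /ɸ/, voiced /β/.
labiodental: voiceless /f/, voiced /v/.
alveolar: voiceless /s/, voiced /z/.
postalveolar: voiceless /ʃ/, voiced /ʒ/.
alveolo-palatal: voiceless —, voiced /ʑ/.
velar: voiceless /x/, voiced /ɣ/.
Every place of articulation has a voiceless member except alveolo-palatal, where /ɕ/ would be expected.

alveolo-palatal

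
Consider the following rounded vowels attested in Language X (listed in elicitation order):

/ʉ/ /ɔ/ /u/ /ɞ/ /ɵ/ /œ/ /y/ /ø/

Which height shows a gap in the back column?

Front: /y/ (high), /ø/ (high-mid), /œ/ (low-mid).
Central: /ʉ/ (high), /ɵ/ (high-mid), /ɞ/ (low-mid).
Back: /u/ (high), /ɔ/ (low-mid).
Every height has a back member except high-mid, where /o/ would be expected.

high-mid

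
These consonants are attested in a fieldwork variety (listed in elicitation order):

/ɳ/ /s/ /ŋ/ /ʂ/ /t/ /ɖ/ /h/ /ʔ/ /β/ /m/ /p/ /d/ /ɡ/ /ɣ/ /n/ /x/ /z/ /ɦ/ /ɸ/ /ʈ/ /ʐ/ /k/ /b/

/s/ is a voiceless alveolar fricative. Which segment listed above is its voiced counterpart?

/z/

The voiced counterpart is a voiced alveolar fricative — in this inventory, /z/.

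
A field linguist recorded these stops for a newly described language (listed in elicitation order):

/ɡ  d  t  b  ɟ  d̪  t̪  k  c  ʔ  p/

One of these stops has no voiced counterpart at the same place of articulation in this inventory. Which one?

/ʔ/

Bilabial: /p/ ~ /b/
Dental: /t̪/ ~ /d̪/
Alveolar: /t/ ~ /d/
Palatal: /c/ ~ /ɟ/
Velar: /k/ ~ /ɡ/
Glottal: only /ʔ/ (voiceless); no voiced partner.
So /ʔ/ is the unpaired segment.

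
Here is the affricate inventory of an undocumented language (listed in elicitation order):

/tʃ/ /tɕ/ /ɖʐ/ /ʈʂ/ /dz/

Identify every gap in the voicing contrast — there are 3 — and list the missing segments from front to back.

place of articulation  voiceless  voiced  
alveolar          —         dz      
postalveolar      tʃ        —       
retroflex         ʈʂ        ɖʐ      
alveolo-palatal   tɕ        —       
Gaps, from front to back: alveolar lacks voiceless (/ts/); postalveolar lacks voiced (/dʒ/); alveolo-palatal lacks voiced (/dʑ/).

/ts/, /dʒ/, /dʑ/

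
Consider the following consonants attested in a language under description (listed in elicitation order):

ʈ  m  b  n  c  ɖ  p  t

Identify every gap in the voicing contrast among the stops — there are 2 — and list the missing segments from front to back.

/d/, /ɟ/

place of articulation  voiceless  voiced  
bilabial          p         b       
alveolar          t         —       
retroflex         ʈ         ɖ       
palatal           c         —       
Gaps, from front to back: alveolar lacks voiced (/d/); palatal lacks voiced (/ɟ/).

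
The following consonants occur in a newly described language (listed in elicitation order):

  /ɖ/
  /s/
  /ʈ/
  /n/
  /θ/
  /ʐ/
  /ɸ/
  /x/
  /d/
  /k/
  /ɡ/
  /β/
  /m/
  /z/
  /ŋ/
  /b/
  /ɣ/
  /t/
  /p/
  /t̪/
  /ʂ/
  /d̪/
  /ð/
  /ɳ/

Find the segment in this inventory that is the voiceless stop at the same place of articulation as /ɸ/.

/p/

/ɸ/ is a voiceless bilabial fricative.
The voiceless stop at the same place is a voiceless bilabial stop — in this inventory, /p/.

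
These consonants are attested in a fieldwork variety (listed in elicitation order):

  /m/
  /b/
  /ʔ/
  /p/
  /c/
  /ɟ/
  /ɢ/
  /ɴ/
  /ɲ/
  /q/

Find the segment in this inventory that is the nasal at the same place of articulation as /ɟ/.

/ɟ/ is a voiced palatal stop.
The nasal at the same place is a palatal nasal — in this inventory, /ɲ/.

/ɲ/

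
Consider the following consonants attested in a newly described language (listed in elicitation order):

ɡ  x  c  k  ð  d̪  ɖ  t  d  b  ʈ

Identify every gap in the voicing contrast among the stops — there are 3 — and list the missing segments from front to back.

bilabial: voiceless —, voiced /b/.
dental: voiceless —, voiced /d̪/.
alveolar: voiceless /t/, voiced /d/.
retroflex: voiceless /ʈ/, voiced /ɖ/.
palatal: voiceless /c/, voiced —.
velar: voiceless /k/, voiced /ɡ/.
Gaps, from front to back: bilabial lacks voiceless (/p/); dental lacks voiceless (/t̪/); palatal lacks voiced (/ɟ/).

/p/, /t̪/, /ɟ/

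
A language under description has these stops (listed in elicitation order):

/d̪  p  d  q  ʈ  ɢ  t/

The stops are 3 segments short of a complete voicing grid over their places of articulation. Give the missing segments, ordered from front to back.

/b/, /t̪/, /ɖ/

place of articulation  voiceless  voiced  
bilabial          p         —       
dental            —         d̪      
alveolar          t         d       
retroflex         ʈ         —       
uvular            q         ɢ       
Gaps, from front to back: bilabial lacks voiced (/b/); dental lacks voiceless (/t̪/); retroflex lacks voiced (/ɖ/).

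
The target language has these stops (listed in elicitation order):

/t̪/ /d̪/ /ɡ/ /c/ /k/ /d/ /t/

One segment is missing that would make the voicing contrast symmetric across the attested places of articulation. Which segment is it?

/ɟ/

place of articulation  voiceless  voiced  
dental            t̪        d̪      
alveolar          t         d       
palatal           c         —       
velar             k         ɡ       
The palatal row has no voiced member, so the gap is the voiced palatal stop /ɟ/.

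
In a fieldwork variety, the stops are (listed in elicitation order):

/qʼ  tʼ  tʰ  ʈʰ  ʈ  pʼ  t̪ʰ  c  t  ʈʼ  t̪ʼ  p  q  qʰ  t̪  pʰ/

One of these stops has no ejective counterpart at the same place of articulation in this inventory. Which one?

/c/

Bilabial: /p/ ~ /pʰ/ ~ /pʼ/
Dental: /t̪/ ~ /t̪ʰ/ ~ /t̪ʼ/
Alveolar: /t/ ~ /tʰ/ ~ /tʼ/
Retroflex: /ʈ/ ~ /ʈʰ/ ~ /ʈʼ/
Uvular: /q/ ~ /qʰ/ ~ /qʼ/
Palatal: only /c/ (plain); no ejective partner.
So /c/ is the unpaired segment.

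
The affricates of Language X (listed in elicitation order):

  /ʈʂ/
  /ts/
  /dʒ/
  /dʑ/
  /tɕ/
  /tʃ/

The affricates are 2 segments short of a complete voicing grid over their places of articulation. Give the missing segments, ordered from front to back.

/dz/, /ɖʐ/

alveolar: voiceless /ts/, voiced —.
postalveolar: voiceless /tʃ/, voiced /dʒ/.
retroflex: voiceless /ʈʂ/, voiced —.
alveolo-palatal: voiceless /tɕ/, voiced /dʑ/.
Gaps, from front to back: alveolar lacks voiced (/dz/); retroflex lacks voiced (/ɖʐ/).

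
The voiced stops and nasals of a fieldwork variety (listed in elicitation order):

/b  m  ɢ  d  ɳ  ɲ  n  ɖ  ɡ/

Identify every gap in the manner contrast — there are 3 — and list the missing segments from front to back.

/ɟ/, /ŋ/, /ɴ/

place of articulation  oral stop  nasal   
bilabial          b         m       
alveolar          d         n       
retroflex         ɖ         ɳ       
palatal           —         ɲ       
velar             ɡ         —       
uvular            ɢ         —       
Gaps, from front to back: palatal lacks oral stop (/ɟ/); velar lacks nasal (/ŋ/); uvular lacks nasal (/ɴ/).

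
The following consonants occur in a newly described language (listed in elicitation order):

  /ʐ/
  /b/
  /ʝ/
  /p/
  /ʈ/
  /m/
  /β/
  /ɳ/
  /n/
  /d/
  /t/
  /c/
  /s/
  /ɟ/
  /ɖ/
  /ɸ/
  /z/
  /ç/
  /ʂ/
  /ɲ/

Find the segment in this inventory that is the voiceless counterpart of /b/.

/b/ is a voiced bilabial stop.
The voiceless counterpart is a voiceless bilabial stop — in this inventory, /p/.

/p/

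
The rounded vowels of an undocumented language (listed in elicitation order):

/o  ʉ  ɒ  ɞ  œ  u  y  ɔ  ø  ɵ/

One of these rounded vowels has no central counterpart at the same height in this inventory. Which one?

/ɒ/

High: /y/ ~ /ʉ/ ~ /u/
High-mid: /ø/ ~ /ɵ/ ~ /o/
Low-mid: /œ/ ~ /ɞ/ ~ /ɔ/
Low: only /ɒ/ (back); no central partner.
So /ɒ/ is the unpaired segment.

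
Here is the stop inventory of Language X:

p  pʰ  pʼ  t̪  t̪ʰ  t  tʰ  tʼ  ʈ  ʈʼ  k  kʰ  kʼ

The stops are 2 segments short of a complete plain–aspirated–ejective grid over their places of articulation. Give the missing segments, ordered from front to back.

bilabial: plain /p/, aspirated /pʰ/, ejective /pʼ/.
dental: plain /t̪/, aspirated /t̪ʰ/, ejective —.
alveolar: plain /t/, aspirated /tʰ/, ejective /tʼ/.
retroflex: plain /ʈ/, aspirated —, ejective /ʈʼ/.
velar: plain /k/, aspirated /kʰ/, ejective /kʼ/.
Gaps, from front to back: dental lacks ejective (/t̪ʼ/); retroflex lacks aspirated (/ʈʰ/).

/t̪ʼ/, /ʈʰ/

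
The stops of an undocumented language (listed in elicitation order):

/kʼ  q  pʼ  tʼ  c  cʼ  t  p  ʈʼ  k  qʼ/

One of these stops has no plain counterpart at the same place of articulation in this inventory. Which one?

Bilabial: /p/ ~ /pʼ/
Alveolar: /t/ ~ /tʼ/
Palatal: /c/ ~ /cʼ/
Velar: /k/ ~ /kʼ/
Uvular: /q/ ~ /qʼ/
Retroflex: only /ʈʼ/ (ejective); no plain partner.
So /ʈʼ/ is the unpaired segment.

/ʈʼ/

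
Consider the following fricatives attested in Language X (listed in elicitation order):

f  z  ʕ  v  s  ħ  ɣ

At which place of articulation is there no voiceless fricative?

labiodental: voiceless /f/, voiced /v/.
alveolar: voiceless /s/, voiced /z/.
velar: voiceless —, voiced /ɣ/.
pharyngeal: voiceless /ħ/, voiced /ʕ/.
Every place of articulation has a voiceless member except velar, where /x/ would be expected.

velar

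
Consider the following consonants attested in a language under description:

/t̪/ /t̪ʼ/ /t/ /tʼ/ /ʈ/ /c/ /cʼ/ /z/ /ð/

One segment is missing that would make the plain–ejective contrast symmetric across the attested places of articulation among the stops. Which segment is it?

/ʈʼ/

place of articulation  plain     ejective
dental            t̪        t̪ʼ     
alveolar          t         tʼ      
retroflex         ʈ         —       
palatal           c         cʼ      
The retroflex row has no ejective member, so the gap is the ejective retroflex stop /ʈʼ/.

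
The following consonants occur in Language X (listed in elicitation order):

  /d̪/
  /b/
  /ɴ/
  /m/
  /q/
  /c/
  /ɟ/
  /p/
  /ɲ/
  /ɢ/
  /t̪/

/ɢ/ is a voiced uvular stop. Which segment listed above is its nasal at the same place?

The nasal at the same place is an uvular nasal — in this inventory, /ɴ/.

/ɴ/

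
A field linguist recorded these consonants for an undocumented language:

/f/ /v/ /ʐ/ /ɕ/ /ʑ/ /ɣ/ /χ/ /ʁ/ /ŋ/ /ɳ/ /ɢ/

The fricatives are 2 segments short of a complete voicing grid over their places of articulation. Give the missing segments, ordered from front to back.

/ʂ/, /x/

labiodental: voiceless /f/, voiced /v/.
retroflex: voiceless —, voiced /ʐ/.
alveolo-palatal: voiceless /ɕ/, voiced /ʑ/.
velar: voiceless —, voiced /ɣ/.
uvular: voiceless /χ/, voiced /ʁ/.
Gaps, from front to back: retroflex lacks voiceless (/ʂ/); velar lacks voiceless (/x/).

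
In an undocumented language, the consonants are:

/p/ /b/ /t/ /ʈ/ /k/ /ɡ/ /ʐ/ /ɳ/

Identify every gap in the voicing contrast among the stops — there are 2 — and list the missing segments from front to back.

/d/, /ɖ/

Voiceless: /p/ (bilabial), /t/ (alveolar), /ʈ/ (retroflex), /k/ (velar).
Voiced: /b/ (bilabial), /ɡ/ (velar).
Gaps, from front to back: alveolar lacks voiced (/d/); retroflex lacks voiced (/ɖ/).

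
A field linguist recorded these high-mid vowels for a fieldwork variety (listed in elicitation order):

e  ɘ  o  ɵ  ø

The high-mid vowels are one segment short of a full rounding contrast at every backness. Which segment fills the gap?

backness          unrounded  rounded 
front             e         ø       
central           ɘ         ɵ       
back              —         o       
The back row has no unrounded member, so the gap is the back unrounded vowel /ɤ/.

/ɤ/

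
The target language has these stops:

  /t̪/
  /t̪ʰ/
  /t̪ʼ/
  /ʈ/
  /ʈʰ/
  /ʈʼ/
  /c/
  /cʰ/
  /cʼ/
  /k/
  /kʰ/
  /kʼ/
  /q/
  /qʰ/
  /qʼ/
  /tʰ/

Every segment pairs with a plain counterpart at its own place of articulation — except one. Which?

/tʰ/

Dental: /t̪/ ~ /t̪ʰ/ ~ /t̪ʼ/
Retroflex: /ʈ/ ~ /ʈʰ/ ~ /ʈʼ/
Palatal: /c/ ~ /cʰ/ ~ /cʼ/
Velar: /k/ ~ /kʰ/ ~ /kʼ/
Uvular: /q/ ~ /qʰ/ ~ /qʼ/
Alveolar: only /tʰ/ (aspirated); no plain partner.
So /tʰ/ is the unpaired segment.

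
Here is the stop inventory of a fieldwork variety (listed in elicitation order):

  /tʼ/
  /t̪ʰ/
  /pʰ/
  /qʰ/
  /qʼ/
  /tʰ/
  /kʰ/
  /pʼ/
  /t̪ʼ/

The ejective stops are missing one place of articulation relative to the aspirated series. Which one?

place of articulation  aspirated  ejective
bilabial          pʰ        pʼ      
dental            t̪ʰ       t̪ʼ     
alveolar          tʰ        tʼ      
velar             kʰ        —       
uvular            qʰ        qʼ      
Every place of articulation has an ejective member except velar, where /kʼ/ would be expected.

velar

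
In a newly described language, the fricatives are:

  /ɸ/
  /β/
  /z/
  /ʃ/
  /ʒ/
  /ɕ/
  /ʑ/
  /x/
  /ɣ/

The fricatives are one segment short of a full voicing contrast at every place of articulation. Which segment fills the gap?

/s/

place of articulation  voiceless  voiced  
bilabial          ɸ         β       
alveolar          —         z       
postalveolar      ʃ         ʒ       
alveolo-palatal   ɕ         ʑ       
velar             x         ɣ       
The alveolar row has no voiceless member, so the gap is the voiceless alveolar fricative /s/.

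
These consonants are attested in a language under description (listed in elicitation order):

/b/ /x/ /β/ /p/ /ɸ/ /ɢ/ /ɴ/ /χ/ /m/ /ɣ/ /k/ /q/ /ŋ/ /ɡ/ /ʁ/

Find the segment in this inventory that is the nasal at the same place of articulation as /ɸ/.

/ɸ/ is a voiceless bilabial fricative.
The nasal at the same place is a bilabial nasal — in this inventory, /m/.

/m/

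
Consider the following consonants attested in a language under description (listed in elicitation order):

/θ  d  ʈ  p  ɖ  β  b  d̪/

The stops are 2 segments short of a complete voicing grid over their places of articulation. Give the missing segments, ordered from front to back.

Voiceless: /p/ (bilabial), /ʈ/ (retroflex).
Voiced: /b/ (bilabial), /d̪/ (dental), /d/ (alveolar), /ɖ/ (retroflex).
Gaps, from front to back: dental lacks voiceless (/t̪/); alveolar lacks voiceless (/t/).

/t̪/, /t/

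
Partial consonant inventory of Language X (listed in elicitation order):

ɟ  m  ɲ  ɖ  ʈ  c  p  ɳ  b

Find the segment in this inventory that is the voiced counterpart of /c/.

/ɟ/

/c/ is a voiceless palatal stop.
The voiced counterpart is a voiced palatal stop — in this inventory, /ɟ/.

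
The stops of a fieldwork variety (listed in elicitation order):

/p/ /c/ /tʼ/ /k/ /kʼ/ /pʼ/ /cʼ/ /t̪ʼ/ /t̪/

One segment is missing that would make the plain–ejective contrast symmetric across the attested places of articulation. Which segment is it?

/t/

Plain: /p/ (bilabial), /t̪/ (dental), /c/ (palatal), /k/ (velar).
Ejective: /pʼ/ (bilabial), /t̪ʼ/ (dental), /tʼ/ (alveolar), /cʼ/ (palatal), /kʼ/ (velar).
The alveolar row has no plain member, so the gap is the plain alveolar stop /t/.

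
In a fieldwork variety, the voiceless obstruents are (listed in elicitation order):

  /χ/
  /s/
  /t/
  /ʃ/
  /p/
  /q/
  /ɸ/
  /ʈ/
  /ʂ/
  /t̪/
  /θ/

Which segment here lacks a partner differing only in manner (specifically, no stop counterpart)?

/ʃ/

Bilabial: /p/ ~ /ɸ/
Dental: /t̪/ ~ /θ/
Alveolar: /t/ ~ /s/
Retroflex: /ʈ/ ~ /ʂ/
Uvular: /q/ ~ /χ/
Postalveolar: only /ʃ/ (fricative); no stop partner.
So /ʃ/ is the unpaired segment.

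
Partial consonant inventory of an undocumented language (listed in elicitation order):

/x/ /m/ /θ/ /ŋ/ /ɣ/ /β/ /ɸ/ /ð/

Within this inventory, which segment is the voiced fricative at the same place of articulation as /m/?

/m/ is a bilabial nasal.
The voiced fricative at the same place is a voiced bilabial fricative — in this inventory, /β/.

/β/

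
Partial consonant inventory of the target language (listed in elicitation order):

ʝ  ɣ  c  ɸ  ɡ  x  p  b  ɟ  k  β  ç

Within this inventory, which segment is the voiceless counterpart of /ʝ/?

/ç/

/ʝ/ is a voiced palatal fricative.
The voiceless counterpart is a voiceless palatal fricative — in this inventory, /ç/.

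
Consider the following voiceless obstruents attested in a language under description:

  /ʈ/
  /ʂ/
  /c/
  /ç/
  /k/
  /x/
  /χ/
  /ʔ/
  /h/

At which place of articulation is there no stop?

uvular

retroflex: stop /ʈ/, fricative /ʂ/.
palatal: stop /c/, fricative /ç/.
velar: stop /k/, fricative /x/.
uvular: stop —, fricative /χ/.
glottal: stop /ʔ/, fricative /h/.
Every place of articulation has a stop member except uvular, where /q/ would be expected.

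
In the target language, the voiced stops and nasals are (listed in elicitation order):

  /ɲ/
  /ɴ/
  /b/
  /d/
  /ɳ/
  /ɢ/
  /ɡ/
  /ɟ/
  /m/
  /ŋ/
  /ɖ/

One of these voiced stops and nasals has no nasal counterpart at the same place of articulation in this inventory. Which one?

/d/

Bilabial: /b/ ~ /m/
Retroflex: /ɖ/ ~ /ɳ/
Palatal: /ɟ/ ~ /ɲ/
Velar: /ɡ/ ~ /ŋ/
Uvular: /ɢ/ ~ /ɴ/
Alveolar: only /d/ (oral stop); no nasal partner.
So /d/ is the unpaired segment.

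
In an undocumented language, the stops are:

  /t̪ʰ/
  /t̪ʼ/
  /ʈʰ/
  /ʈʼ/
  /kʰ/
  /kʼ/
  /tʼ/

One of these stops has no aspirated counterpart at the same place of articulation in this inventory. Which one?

/tʼ/

Dental: /t̪ʰ/ ~ /t̪ʼ/
Retroflex: /ʈʰ/ ~ /ʈʼ/
Velar: /kʰ/ ~ /kʼ/
Alveolar: only /tʼ/ (ejective); no aspirated partner.
So /tʼ/ is the unpaired segment.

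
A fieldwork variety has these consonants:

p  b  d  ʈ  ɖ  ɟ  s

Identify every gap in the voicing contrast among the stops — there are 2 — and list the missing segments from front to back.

/t/, /c/

place of articulation  voiceless  voiced  
bilabial          p         b       
alveolar          —         d       
retroflex         ʈ         ɖ       
palatal           —         ɟ       
Gaps, from front to back: alveolar lacks voiceless (/t/); palatal lacks voiceless (/c/).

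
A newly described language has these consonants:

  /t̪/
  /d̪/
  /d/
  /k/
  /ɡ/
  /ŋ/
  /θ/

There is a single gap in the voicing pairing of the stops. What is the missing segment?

Voiceless: /t̪/ (dental), /k/ (velar).
Voiced: /d̪/ (dental), /d/ (alveolar), /ɡ/ (velar).
The alveolar row has no voiceless member, so the gap is the voiceless alveolar stop /t/.

/t/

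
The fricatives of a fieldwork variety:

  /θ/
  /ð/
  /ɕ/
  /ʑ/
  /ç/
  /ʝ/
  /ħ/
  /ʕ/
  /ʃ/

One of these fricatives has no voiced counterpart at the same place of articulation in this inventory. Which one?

/ʃ/

Dental: /θ/ ~ /ð/
Alveolo-palatal: /ɕ/ ~ /ʑ/
Palatal: /ç/ ~ /ʝ/
Pharyngeal: /ħ/ ~ /ʕ/
Postalveolar: only /ʃ/ (voiceless); no voiced partner.
So /ʃ/ is the unpaired segment.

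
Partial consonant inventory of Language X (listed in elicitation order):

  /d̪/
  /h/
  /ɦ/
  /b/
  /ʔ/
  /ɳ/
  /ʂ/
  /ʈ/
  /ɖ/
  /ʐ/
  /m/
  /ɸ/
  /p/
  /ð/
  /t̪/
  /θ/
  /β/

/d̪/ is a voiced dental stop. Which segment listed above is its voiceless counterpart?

The voiceless counterpart is a voiceless dental stop — in this inventory, /t̪/.

/t̪/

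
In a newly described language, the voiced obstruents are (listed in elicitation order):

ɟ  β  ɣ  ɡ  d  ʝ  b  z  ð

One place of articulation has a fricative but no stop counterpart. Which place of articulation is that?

place of articulation  stop      fricative
bilabial          b         β       
dental            —         ð       
alveolar          d         z       
palatal           ɟ         ʝ       
velar             ɡ         ɣ       
Every place of articulation has a stop member except dental, where /d̪/ would be expected.

dental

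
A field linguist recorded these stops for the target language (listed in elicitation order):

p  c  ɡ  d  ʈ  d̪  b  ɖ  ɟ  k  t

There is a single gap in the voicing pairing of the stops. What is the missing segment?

place of articulation  voiceless  voiced  
bilabial          p         b       
dental            —         d̪      
alveolar          t         d       
retroflex         ʈ         ɖ       
palatal           c         ɟ       
velar             k         ɡ       
The dental row has no voiceless member, so the gap is the voiceless dental stop /t̪/.

/t̪/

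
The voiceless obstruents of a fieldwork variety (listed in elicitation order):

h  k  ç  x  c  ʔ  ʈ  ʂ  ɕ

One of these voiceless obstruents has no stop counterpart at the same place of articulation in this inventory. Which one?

/ɕ/

Retroflex: /ʈ/ ~ /ʂ/
Palatal: /c/ ~ /ç/
Velar: /k/ ~ /x/
Glottal: /ʔ/ ~ /h/
Alveolo-palatal: only /ɕ/ (fricative); no stop partner.
So /ɕ/ is the unpaired segment.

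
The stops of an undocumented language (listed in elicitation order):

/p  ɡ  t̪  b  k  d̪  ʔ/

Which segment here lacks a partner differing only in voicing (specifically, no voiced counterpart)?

/ʔ/

Bilabial: /p/ ~ /b/
Dental: /t̪/ ~ /d̪/
Velar: /k/ ~ /ɡ/
Glottal: only /ʔ/ (voiceless); no voiced partner.
So /ʔ/ is the unpaired segment.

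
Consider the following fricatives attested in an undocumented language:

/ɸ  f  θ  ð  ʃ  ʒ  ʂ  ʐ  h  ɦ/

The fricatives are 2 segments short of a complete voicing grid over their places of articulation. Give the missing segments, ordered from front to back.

/β/, /v/

bilabial: voiceless /ɸ/, voiced —.
labiodental: voiceless /f/, voiced —.
dental: voiceless /θ/, voiced /ð/.
postalveolar: voiceless /ʃ/, voiced /ʒ/.
retroflex: voiceless /ʂ/, voiced /ʐ/.
glottal: voiceless /h/, voiced /ɦ/.
Gaps, from front to back: bilabial lacks voiced (/β/); labiodental lacks voiced (/v/).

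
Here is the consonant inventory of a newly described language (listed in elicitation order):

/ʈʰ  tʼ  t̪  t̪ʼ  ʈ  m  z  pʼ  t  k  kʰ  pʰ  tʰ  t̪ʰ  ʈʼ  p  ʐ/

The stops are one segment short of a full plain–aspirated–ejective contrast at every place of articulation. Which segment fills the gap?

/kʼ/

bilabial: plain /p/, aspirated /pʰ/, ejective /pʼ/.
dental: plain /t̪/, aspirated /t̪ʰ/, ejective /t̪ʼ/.
alveolar: plain /t/, aspirated /tʰ/, ejective /tʼ/.
retroflex: plain /ʈ/, aspirated /ʈʰ/, ejective /ʈʼ/.
velar: plain /k/, aspirated /kʰ/, ejective —.
The velar row has no ejective member, so the gap is the ejective velar stop /kʼ/.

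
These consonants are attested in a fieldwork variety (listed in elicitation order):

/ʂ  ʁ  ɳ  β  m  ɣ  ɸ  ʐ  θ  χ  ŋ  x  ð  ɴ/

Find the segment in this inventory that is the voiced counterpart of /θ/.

/ð/

/θ/ is a voiceless dental fricative.
The voiced counterpart is a voiced dental fricative — in this inventory, /ð/.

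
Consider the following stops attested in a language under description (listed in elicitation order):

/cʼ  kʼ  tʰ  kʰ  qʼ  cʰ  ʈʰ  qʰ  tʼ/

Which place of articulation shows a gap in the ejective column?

place of articulation  aspirated  ejective
alveolar          tʰ        tʼ      
retroflex         ʈʰ        —       
palatal           cʰ        cʼ      
velar             kʰ        kʼ      
uvular            qʰ        qʼ      
Every place of articulation has an ejective member except retroflex, where /ʈʼ/ would be expected.

retroflex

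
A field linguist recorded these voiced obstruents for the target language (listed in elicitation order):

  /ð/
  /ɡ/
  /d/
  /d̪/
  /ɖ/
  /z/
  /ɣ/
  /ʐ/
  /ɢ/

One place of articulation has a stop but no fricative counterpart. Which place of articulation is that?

uvular

Stop: /d̪/ (dental), /d/ (alveolar), /ɖ/ (retroflex), /ɡ/ (velar), /ɢ/ (uvular).
Fricative: /ð/ (dental), /z/ (alveolar), /ʐ/ (retroflex), /ɣ/ (velar).
Every place of articulation has a fricative member except uvular, where /ʁ/ would be expected.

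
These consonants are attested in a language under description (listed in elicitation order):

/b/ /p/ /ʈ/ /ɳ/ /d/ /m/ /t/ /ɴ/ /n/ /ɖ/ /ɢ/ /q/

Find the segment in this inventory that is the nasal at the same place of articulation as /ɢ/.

/ɴ/

/ɢ/ is a voiced uvular stop.
The nasal at the same place is an uvular nasal — in this inventory, /ɴ/.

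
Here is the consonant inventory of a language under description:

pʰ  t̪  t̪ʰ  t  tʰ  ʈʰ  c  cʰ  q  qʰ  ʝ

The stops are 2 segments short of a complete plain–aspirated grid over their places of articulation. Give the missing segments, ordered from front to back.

place of articulation  plain     aspirated
bilabial          —         pʰ      
dental            t̪        t̪ʰ     
alveolar          t         tʰ      
retroflex         —         ʈʰ      
palatal           c         cʰ      
uvular            q         qʰ      
Gaps, from front to back: bilabial lacks plain (/p/); retroflex lacks plain (/ʈ/).

/p/, /ʈ/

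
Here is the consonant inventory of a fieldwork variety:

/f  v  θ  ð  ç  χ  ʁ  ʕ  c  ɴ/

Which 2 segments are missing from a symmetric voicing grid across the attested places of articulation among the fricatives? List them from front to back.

/ʝ/, /ħ/

place of articulation  voiceless  voiced  
labiodental       f         v       
dental            θ         ð       
palatal           ç         —       
uvular            χ         ʁ       
pharyngeal        —         ʕ       
Gaps, from front to back: palatal lacks voiced (/ʝ/); pharyngeal lacks voiceless (/ħ/).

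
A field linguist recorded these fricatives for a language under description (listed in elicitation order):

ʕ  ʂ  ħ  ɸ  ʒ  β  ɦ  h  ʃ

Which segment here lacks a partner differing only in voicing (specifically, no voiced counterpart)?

Bilabial: /ɸ/ ~ /β/
Postalveolar: /ʃ/ ~ /ʒ/
Pharyngeal: /ħ/ ~ /ʕ/
Glottal: /h/ ~ /ɦ/
Retroflex: only /ʂ/ (voiceless); no voiced partner.
So /ʂ/ is the unpaired segment.

/ʂ/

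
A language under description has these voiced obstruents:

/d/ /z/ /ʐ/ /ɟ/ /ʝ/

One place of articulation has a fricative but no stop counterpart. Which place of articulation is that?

alveolar: stop /d/, fricative /z/.
retroflex: stop —, fricative /ʐ/.
palatal: stop /ɟ/, fricative /ʝ/.
Every place of articulation has a stop member except retroflex, where /ɖ/ would be expected.

retroflex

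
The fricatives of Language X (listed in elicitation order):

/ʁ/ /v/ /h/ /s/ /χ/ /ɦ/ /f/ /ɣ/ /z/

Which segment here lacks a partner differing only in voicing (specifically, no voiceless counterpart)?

Labiodental: /f/ ~ /v/
Alveolar: /s/ ~ /z/
Uvular: /χ/ ~ /ʁ/
Glottal: /h/ ~ /ɦ/
Velar: only /ɣ/ (voiced); no voiceless partner.
So /ɣ/ is the unpaired segment.

/ɣ/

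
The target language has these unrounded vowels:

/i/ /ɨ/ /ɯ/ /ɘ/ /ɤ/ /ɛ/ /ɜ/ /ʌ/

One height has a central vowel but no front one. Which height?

high-mid

height            front     central   back    
high              i         ɨ         ɯ       
high-mid          —         ɘ         ɤ       
low-mid           ɛ         ɜ         ʌ       
Every height has a front member except high-mid, where /e/ would be expected.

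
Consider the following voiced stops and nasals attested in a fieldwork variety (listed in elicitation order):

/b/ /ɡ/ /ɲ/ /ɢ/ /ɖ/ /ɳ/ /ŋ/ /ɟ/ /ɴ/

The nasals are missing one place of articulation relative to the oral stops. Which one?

Oral stop: /b/ (bilabial), /ɖ/ (retroflex), /ɟ/ (palatal), /ɡ/ (velar), /ɢ/ (uvular).
Nasal: /ɳ/ (retroflex), /ɲ/ (palatal), /ŋ/ (velar), /ɴ/ (uvular).
Every place of articulation has a nasal member except bilabial, where /m/ would be expected.

bilabial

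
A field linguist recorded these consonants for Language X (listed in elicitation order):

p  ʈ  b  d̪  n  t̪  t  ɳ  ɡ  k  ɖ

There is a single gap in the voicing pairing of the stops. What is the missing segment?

place of articulation  voiceless  voiced  
bilabial          p         b       
dental            t̪        d̪      
alveolar          t         —       
retroflex         ʈ         ɖ       
velar             k         ɡ       
The alveolar row has no voiced member, so the gap is the voiced alveolar stop /d/.

/d/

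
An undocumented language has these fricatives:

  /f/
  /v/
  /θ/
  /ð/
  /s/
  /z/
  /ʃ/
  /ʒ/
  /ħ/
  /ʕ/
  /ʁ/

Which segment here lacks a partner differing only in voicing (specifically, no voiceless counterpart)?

Labiodental: /f/ ~ /v/
Dental: /θ/ ~ /ð/
Alveolar: /s/ ~ /z/
Postalveolar: /ʃ/ ~ /ʒ/
Pharyngeal: /ħ/ ~ /ʕ/
Uvular: only /ʁ/ (voiced); no voiceless partner.
So /ʁ/ is the unpaired segment.

/ʁ/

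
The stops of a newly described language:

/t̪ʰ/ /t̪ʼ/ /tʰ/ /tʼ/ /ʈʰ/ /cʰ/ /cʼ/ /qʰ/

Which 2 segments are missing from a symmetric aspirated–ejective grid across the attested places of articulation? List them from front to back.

/ʈʼ/, /qʼ/

place of articulation  aspirated  ejective
dental            t̪ʰ       t̪ʼ     
alveolar          tʰ        tʼ      
retroflex         ʈʰ        —       
palatal           cʰ        cʼ      
uvular            qʰ        —       
Gaps, from front to back: retroflex lacks ejective (/ʈʼ/); uvular lacks ejective (/qʼ/).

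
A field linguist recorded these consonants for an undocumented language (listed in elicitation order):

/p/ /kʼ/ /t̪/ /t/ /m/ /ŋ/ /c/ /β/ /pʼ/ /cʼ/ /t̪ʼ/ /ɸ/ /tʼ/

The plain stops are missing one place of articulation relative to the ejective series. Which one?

velar

bilabial: plain /p/, ejective /pʼ/.
dental: plain /t̪/, ejective /t̪ʼ/.
alveolar: plain /t/, ejective /tʼ/.
palatal: plain /c/, ejective /cʼ/.
velar: plain —, ejective /kʼ/.
Every place of articulation has a plain member except velar, where /k/ would be expected.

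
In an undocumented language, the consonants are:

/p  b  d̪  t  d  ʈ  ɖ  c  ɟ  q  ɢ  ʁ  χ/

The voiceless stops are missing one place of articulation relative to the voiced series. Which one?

bilabial: voiceless /p/, voiced /b/.
dental: voiceless —, voiced /d̪/.
alveolar: voiceless /t/, voiced /d/.
retroflex: voiceless /ʈ/, voiced /ɖ/.
palatal: voiceless /c/, voiced /ɟ/.
uvular: voiceless /q/, voiced /ɢ/.
Every place of articulation has a voiceless member except dental, where /t̪/ would be expected.

dental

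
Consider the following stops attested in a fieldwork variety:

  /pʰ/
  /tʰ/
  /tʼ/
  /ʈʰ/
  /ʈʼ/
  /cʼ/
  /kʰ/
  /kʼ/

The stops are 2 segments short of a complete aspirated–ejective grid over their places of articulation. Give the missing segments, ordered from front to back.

Aspirated: /pʰ/ (bilabial), /tʰ/ (alveolar), /ʈʰ/ (retroflex), /kʰ/ (velar).
Ejective: /tʼ/ (alveolar), /ʈʼ/ (retroflex), /cʼ/ (palatal), /kʼ/ (velar).
Gaps, from front to back: bilabial lacks ejective (/pʼ/); palatal lacks aspirated (/cʰ/).

/pʼ/, /cʰ/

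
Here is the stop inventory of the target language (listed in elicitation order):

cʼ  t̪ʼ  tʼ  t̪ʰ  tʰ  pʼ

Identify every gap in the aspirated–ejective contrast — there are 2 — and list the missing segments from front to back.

/pʰ/, /cʰ/

place of articulation  aspirated  ejective
bilabial          —         pʼ      
dental            t̪ʰ       t̪ʼ     
alveolar          tʰ        tʼ      
palatal           —         cʼ      
Gaps, from front to back: bilabial lacks aspirated (/pʰ/); palatal lacks aspirated (/cʰ/).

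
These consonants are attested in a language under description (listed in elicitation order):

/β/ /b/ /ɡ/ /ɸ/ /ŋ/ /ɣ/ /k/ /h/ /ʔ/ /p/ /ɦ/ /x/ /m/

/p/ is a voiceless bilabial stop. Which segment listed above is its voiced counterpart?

/b/

The voiced counterpart is a voiced bilabial stop — in this inventory, /b/.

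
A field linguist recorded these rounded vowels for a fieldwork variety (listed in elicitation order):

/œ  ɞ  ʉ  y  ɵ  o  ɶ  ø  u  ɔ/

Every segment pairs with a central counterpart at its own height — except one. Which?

High: /y/ ~ /ʉ/ ~ /u/
High-mid: /ø/ ~ /ɵ/ ~ /o/
Low-mid: /œ/ ~ /ɞ/ ~ /ɔ/
Low: only /ɶ/ (front); no central partner.
So /ɶ/ is the unpaired segment.

/ɶ/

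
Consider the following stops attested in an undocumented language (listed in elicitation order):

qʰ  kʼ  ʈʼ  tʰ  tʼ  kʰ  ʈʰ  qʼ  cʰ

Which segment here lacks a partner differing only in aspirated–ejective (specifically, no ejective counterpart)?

Alveolar: /tʰ/ ~ /tʼ/
Retroflex: /ʈʰ/ ~ /ʈʼ/
Velar: /kʰ/ ~ /kʼ/
Uvular: /qʰ/ ~ /qʼ/
Palatal: only /cʰ/ (aspirated); no ejective partner.
So /cʰ/ is the unpaired segment.

/cʰ/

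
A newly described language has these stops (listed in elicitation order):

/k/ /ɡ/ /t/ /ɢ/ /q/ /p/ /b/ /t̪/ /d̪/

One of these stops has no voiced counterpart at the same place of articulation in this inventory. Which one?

Bilabial: /p/ ~ /b/
Dental: /t̪/ ~ /d̪/
Velar: /k/ ~ /ɡ/
Uvular: /q/ ~ /ɢ/
Alveolar: only /t/ (voiceless); no voiced partner.
So /t/ is the unpaired segment.

/t/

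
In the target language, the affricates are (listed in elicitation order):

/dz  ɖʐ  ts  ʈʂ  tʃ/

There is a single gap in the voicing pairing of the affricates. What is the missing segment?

alveolar: voiceless /ts/, voiced /dz/.
postalveolar: voiceless /tʃ/, voiced —.
retroflex: voiceless /ʈʂ/, voiced /ɖʐ/.
The postalveolar row has no voiced member, so the gap is the voiced postalveolar affricate /dʒ/.

/dʒ/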